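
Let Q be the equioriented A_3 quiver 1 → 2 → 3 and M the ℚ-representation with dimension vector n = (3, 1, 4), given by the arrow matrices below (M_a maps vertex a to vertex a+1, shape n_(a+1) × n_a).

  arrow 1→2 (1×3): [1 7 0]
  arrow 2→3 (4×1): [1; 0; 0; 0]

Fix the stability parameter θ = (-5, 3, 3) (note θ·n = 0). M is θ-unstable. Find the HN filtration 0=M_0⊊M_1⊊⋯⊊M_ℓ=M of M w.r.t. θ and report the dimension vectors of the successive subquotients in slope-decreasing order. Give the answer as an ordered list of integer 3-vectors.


Barcode: M ≅ I[1,1]^2, I[1,3], I[3,3]^3. HN layers by μ_θ (2 steps, strictly decreasing):
  μ^(1)=3; μ^(2)=-5

((0, 1, 4); (3, 0, 0))


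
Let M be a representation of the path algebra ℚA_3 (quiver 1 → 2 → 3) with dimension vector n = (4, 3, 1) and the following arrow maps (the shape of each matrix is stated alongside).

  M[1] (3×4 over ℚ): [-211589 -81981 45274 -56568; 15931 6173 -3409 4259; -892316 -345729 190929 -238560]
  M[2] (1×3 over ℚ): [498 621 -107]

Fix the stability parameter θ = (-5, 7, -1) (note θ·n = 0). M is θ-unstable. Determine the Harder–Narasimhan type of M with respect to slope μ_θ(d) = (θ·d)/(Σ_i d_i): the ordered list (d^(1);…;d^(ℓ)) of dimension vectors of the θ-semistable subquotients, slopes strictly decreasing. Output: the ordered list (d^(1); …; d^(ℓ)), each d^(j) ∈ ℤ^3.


Barcode: M ≅ I[1,1], I[1,2]^2, I[1,3]. HN layers by μ_θ (3 steps, strictly decreasing):
  μ^(1)=7; μ^(2)=3; μ^(3)=-5

((0, 2, 0); (0, 1, 1); (4, 0, 0))


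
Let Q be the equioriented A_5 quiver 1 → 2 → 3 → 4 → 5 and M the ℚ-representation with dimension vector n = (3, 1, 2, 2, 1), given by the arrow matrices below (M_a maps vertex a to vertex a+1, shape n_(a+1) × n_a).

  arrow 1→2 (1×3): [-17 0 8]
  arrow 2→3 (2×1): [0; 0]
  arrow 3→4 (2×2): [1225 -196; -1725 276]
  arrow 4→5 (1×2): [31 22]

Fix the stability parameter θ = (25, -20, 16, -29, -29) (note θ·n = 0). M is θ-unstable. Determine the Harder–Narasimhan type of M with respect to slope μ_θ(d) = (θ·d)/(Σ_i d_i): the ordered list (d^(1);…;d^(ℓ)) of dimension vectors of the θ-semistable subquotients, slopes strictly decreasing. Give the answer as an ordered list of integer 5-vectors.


Interval decomposition of M: I[1,1]^2, I[1,2], I[3,3], I[3,5], I[4,4].
HN type (ℓ=5): μ^(1)=25; μ^(2)=16; μ^(3)=5/2; μ^(4)=-14; μ^(5)=-29

((2, 0, 0, 0, 0); (0, 0, 1, 0, 0); (1, 1, 0, 0, 0); (0, 0, 1, 1, 1); (0, 0, 0, 1, 0))


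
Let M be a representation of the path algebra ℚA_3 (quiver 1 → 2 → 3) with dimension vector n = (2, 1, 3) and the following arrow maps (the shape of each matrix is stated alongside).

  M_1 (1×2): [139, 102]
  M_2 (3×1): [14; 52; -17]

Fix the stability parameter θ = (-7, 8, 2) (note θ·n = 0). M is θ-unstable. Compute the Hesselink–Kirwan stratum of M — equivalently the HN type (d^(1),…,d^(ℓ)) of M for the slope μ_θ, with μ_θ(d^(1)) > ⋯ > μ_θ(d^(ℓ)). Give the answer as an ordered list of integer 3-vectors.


Interval decomposition of M: I[1,1], I[1,3], I[3,3]^2.
HN type (ℓ=3): μ^(1)=5; μ^(2)=2; μ^(3)=-7

((0, 1, 1); (0, 0, 2); (2, 0, 0))


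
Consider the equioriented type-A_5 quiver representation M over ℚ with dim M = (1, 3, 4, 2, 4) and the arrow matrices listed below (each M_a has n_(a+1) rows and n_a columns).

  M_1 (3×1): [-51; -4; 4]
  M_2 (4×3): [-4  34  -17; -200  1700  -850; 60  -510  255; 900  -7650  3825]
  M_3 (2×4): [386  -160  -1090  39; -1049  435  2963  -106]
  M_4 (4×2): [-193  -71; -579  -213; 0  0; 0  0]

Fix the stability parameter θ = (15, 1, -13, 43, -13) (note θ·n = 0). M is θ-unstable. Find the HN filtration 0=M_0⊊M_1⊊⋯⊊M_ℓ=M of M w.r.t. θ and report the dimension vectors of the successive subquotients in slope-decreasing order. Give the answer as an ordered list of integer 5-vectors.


Barcode: M ≅ I[1,2], I[2,2], I[2,5], I[3,3]^2, I[3,4], I[5,5]^3. HN layers by μ_θ (6 steps, strictly decreasing):
  μ^(1)=43; μ^(2)=15; μ^(3)=8; μ^(4)=1; μ^(5)=-6; μ^(6)=-13

((0, 0, 0, 1, 0); (0, 0, 0, 1, 1); (1, 1, 0, 0, 0); (0, 1, 0, 0, 0); (0, 1, 1, 0, 0); (0, 0, 3, 0, 3))


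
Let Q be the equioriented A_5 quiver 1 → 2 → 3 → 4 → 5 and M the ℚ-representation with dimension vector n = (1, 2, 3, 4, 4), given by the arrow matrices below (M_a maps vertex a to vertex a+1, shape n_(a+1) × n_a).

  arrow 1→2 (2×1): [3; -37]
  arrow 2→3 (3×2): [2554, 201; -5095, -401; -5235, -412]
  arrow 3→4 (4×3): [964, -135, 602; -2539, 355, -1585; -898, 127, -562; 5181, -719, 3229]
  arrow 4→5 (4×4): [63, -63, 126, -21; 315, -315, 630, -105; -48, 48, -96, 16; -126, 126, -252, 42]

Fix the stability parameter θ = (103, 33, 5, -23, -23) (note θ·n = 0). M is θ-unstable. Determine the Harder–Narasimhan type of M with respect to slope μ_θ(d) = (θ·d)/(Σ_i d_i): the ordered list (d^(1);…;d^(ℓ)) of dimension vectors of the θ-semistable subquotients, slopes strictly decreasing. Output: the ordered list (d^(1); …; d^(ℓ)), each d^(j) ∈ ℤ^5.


Interval decomposition of M: I[1,5], I[2,4], I[3,4], I[4,4], I[5,5]^3.
HN type (ℓ=4): μ^(1)=19; μ^(2)=5; μ^(3)=-9; μ^(4)=-23

((1, 1, 1, 1, 1); (0, 1, 1, 1, 0); (0, 0, 1, 1, 0); (0, 0, 0, 1, 3))


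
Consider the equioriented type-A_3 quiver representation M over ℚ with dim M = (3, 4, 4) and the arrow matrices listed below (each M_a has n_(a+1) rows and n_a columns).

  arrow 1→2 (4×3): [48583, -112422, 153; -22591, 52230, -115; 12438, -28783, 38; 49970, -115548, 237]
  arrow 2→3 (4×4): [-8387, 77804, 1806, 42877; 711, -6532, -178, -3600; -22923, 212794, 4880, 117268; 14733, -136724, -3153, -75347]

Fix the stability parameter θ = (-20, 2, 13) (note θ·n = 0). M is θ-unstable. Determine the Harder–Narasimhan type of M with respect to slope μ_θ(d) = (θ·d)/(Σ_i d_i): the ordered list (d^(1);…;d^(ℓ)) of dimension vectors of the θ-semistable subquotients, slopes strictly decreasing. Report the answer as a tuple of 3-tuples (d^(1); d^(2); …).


Interval decomposition of M: I[1,3]^3, I[2,3].
HN type (ℓ=3): μ^(1)=13; μ^(2)=2; μ^(3)=-20

((0, 0, 4); (0, 4, 0); (3, 0, 0))


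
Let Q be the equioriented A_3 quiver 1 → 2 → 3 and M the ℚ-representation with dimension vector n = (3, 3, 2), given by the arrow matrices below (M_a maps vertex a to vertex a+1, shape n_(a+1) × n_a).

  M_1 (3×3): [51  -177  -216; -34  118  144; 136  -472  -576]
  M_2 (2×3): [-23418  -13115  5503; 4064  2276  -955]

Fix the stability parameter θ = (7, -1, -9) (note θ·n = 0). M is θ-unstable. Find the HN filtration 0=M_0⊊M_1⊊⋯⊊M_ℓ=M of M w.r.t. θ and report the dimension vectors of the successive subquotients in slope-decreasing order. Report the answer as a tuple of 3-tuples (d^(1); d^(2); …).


Barcode: M ≅ I[1,1]^2, I[1,2], I[2,3]^2. HN layers by μ_θ (3 steps, strictly decreasing):
  μ^(1)=7; μ^(2)=3; μ^(3)=-5

((2, 0, 0); (1, 1, 0); (0, 2, 2))


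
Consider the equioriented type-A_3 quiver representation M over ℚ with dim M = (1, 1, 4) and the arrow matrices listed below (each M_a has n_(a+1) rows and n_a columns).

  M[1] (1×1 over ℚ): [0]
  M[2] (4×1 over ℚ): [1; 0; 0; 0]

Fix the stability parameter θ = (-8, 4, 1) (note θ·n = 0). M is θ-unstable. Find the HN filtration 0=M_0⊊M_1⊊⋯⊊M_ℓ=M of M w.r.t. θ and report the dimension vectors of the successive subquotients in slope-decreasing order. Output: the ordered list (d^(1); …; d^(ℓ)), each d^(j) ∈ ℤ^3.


Via rank(M_{q-1}∘⋯∘M_p): M ≅ I[1,1], I[2,3], I[3,3]^3.
μ_θ-semistable layers: μ^(1)=5/2; μ^(2)=1; μ^(3)=-8

((0, 1, 1); (0, 0, 3); (1, 0, 0))


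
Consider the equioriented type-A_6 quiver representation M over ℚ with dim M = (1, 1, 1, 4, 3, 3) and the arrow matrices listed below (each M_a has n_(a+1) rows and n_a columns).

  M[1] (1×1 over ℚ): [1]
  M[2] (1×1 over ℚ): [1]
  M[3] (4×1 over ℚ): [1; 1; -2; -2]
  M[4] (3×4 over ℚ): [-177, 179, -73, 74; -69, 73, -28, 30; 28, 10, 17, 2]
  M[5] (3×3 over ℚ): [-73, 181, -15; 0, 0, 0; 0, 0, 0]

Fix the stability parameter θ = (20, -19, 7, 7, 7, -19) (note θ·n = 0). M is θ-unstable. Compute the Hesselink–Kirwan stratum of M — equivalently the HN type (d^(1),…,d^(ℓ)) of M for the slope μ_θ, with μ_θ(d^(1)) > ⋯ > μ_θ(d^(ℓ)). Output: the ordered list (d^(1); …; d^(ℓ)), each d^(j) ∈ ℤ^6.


Interval decomposition of M: I[1,4], I[4,5]^2, I[4,6], I[6,6]^2.
HN type (ℓ=4): μ^(1)=7; μ^(2)=1/2; μ^(3)=-5/3; μ^(4)=-19

((0, 0, 1, 3, 2, 0); (1, 1, 0, 0, 0, 0); (0, 0, 0, 1, 1, 1); (0, 0, 0, 0, 0, 2))


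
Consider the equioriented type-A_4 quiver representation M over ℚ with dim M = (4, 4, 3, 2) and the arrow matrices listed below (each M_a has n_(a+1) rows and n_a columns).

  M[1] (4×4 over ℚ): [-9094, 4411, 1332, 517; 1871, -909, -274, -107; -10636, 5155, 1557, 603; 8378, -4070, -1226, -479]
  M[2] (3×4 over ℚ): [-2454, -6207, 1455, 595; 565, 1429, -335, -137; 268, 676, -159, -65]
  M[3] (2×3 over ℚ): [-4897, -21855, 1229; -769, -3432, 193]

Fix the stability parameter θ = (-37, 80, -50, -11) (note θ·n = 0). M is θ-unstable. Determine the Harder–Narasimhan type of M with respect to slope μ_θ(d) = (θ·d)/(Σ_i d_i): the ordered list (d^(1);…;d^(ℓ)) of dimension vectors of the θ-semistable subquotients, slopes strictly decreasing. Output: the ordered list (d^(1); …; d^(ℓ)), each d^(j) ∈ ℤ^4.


Barcode: M ≅ I[1,2], I[1,3], I[1,4]^2. HN layers by μ_θ (4 steps, strictly decreasing):
  μ^(1)=80; μ^(2)=15; μ^(3)=19/3; μ^(4)=-37

((0, 1, 0, 0); (0, 1, 1, 0); (0, 2, 2, 2); (4, 0, 0, 0))


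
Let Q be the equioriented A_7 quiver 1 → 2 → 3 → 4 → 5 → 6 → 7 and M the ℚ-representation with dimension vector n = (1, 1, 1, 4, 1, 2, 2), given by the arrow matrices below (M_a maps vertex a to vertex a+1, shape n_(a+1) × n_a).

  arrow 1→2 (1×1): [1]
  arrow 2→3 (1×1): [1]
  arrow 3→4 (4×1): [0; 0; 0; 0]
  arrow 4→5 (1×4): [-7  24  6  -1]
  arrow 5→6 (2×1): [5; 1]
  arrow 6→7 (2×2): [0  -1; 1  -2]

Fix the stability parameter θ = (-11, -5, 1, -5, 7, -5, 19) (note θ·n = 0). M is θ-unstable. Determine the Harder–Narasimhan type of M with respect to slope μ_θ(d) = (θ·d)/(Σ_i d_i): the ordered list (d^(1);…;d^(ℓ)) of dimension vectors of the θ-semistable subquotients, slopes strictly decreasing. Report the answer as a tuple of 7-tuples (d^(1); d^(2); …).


Interval decomposition of M: I[1,3], I[4,4]^3, I[4,7], I[6,7].
HN type (ℓ=4): μ^(1)=19; μ^(2)=1; μ^(3)=-5; μ^(4)=-11

((0, 0, 0, 0, 0, 0, 2); (0, 0, 1, 0, 1, 1, 0); (0, 1, 0, 4, 0, 1, 0); (1, 0, 0, 0, 0, 0, 0))


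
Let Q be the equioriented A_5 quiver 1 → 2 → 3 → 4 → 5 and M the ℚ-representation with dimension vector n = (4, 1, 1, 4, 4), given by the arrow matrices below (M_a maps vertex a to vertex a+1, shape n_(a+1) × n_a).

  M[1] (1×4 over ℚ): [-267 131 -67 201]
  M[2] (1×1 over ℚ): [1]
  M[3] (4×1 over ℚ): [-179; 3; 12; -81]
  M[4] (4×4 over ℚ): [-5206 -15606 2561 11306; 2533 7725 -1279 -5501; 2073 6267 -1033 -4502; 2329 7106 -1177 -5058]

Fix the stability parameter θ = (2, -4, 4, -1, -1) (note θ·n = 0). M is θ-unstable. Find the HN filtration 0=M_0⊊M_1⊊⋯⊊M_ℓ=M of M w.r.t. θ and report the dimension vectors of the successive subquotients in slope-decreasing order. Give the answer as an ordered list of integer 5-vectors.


Via rank(M_{q-1}∘⋯∘M_p): M ≅ I[1,1]^3, I[1,5], I[4,5]^3.
μ_θ-semistable layers: μ^(1)=2; μ^(2)=2/3; μ^(3)=-1

((3, 0, 0, 0, 0); (0, 0, 1, 1, 1); (1, 1, 0, 3, 3))


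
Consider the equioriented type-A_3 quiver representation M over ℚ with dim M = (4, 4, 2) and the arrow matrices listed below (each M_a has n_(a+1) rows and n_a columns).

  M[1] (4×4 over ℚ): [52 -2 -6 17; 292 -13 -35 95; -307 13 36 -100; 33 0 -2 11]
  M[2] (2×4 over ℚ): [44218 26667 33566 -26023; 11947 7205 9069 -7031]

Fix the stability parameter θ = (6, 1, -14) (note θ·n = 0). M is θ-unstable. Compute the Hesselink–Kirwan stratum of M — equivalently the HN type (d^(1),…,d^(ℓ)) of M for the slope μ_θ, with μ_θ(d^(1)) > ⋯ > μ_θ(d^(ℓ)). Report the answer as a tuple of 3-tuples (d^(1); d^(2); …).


Barcode: M ≅ I[1,2]^2, I[1,3]^2. HN layers by μ_θ (2 steps, strictly decreasing):
  μ^(1)=7/2; μ^(2)=-7/3

((2, 2, 0); (2, 2, 2))


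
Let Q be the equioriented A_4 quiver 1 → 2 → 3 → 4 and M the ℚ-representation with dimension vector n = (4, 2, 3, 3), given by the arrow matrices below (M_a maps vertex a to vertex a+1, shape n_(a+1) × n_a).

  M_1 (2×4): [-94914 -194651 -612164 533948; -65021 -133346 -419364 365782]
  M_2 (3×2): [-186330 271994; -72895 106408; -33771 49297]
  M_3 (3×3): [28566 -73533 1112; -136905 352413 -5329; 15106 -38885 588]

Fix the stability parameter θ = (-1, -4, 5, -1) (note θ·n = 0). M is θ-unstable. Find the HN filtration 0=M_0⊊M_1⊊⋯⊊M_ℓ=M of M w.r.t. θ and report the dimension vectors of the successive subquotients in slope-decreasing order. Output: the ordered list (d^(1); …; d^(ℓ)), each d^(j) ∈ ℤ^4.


Via rank(M_{q-1}∘⋯∘M_p): M ≅ I[1,1]^2, I[1,4]^2, I[3,3], I[4,4].
μ_θ-semistable layers: μ^(1)=5; μ^(2)=2; μ^(3)=-1; μ^(4)=-5/2

((0, 0, 1, 0); (0, 0, 2, 2); (2, 0, 0, 1); (2, 2, 0, 0))


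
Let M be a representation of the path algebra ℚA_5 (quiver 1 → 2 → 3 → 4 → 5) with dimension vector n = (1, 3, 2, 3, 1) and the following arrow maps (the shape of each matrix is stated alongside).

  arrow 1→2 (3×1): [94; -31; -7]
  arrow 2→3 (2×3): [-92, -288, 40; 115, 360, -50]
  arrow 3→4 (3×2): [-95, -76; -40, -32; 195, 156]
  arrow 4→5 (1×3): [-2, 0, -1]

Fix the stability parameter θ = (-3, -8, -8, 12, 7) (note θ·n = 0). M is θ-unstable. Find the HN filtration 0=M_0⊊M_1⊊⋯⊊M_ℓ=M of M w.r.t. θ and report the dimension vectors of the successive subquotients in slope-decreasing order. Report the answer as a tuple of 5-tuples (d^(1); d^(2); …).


Barcode: M ≅ I[1,2], I[2,2], I[2,3], I[3,5], I[4,4]^2. HN layers by μ_θ (4 steps, strictly decreasing):
  μ^(1)=12; μ^(2)=19/2; μ^(3)=-11/2; μ^(4)=-8

((0, 0, 0, 2, 0); (0, 0, 0, 1, 1); (1, 1, 0, 0, 0); (0, 2, 2, 0, 0))


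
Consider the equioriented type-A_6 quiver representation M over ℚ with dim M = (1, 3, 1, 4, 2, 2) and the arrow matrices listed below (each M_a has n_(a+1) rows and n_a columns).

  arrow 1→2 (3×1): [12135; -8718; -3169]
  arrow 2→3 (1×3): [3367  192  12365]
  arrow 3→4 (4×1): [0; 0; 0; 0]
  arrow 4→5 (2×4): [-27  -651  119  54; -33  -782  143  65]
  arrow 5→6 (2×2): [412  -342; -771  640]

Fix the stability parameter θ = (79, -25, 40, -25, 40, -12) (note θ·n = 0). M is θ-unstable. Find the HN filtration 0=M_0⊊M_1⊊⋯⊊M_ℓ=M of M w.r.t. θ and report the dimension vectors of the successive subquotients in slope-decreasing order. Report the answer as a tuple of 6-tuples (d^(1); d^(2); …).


Via rank(M_{q-1}∘⋯∘M_p): M ≅ I[1,3], I[2,2]^2, I[4,4]^2, I[4,6]^2.
μ_θ-semistable layers: μ^(1)=40; μ^(2)=27; μ^(3)=14; μ^(4)=-25

((0, 0, 1, 0, 0, 0); (1, 1, 0, 0, 0, 0); (0, 0, 0, 0, 2, 2); (0, 2, 0, 4, 0, 0))


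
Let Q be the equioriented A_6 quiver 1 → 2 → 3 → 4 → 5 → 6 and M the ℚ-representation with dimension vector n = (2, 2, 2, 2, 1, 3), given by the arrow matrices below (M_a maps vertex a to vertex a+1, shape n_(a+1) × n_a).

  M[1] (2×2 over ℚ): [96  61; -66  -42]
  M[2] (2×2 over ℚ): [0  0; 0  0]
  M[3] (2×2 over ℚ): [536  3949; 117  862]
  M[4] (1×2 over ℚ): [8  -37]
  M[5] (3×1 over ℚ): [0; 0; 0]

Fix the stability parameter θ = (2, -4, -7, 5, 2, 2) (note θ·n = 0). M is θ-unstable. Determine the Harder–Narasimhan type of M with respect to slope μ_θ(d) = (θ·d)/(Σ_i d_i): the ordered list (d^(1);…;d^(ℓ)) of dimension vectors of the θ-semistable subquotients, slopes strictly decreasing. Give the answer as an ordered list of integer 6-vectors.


Via rank(M_{q-1}∘⋯∘M_p): M ≅ I[1,2]^2, I[3,4], I[3,5], I[6,6]^3.
μ_θ-semistable layers: μ^(1)=5; μ^(2)=7/2; μ^(3)=2; μ^(4)=-1; μ^(5)=-7

((0, 0, 0, 1, 0, 0); (0, 0, 0, 1, 1, 0); (0, 0, 0, 0, 0, 3); (2, 2, 0, 0, 0, 0); (0, 0, 2, 0, 0, 0))


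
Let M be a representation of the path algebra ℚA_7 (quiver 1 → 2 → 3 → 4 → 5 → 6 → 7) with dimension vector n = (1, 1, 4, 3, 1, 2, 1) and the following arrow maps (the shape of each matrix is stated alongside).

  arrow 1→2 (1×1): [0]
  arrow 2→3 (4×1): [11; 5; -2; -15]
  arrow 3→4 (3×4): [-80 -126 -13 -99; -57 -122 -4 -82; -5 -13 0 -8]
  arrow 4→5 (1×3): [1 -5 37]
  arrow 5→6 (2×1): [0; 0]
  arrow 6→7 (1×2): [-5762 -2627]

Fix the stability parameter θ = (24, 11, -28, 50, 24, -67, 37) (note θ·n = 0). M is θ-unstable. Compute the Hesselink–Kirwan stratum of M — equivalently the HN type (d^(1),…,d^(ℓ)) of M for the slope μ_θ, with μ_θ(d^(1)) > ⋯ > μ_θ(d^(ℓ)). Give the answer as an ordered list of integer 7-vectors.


Via rank(M_{q-1}∘⋯∘M_p): M ≅ I[1,1], I[2,5], I[3,3], I[3,4]^2, I[6,6], I[6,7].
μ_θ-semistable layers: μ^(1)=50; μ^(2)=37; μ^(3)=24; μ^(4)=-17/2; μ^(5)=-28; μ^(6)=-67

((0, 0, 0, 2, 0, 0, 0); (0, 0, 0, 1, 1, 0, 1); (1, 0, 0, 0, 0, 0, 0); (0, 1, 1, 0, 0, 0, 0); (0, 0, 3, 0, 0, 0, 0); (0, 0, 0, 0, 0, 2, 0))


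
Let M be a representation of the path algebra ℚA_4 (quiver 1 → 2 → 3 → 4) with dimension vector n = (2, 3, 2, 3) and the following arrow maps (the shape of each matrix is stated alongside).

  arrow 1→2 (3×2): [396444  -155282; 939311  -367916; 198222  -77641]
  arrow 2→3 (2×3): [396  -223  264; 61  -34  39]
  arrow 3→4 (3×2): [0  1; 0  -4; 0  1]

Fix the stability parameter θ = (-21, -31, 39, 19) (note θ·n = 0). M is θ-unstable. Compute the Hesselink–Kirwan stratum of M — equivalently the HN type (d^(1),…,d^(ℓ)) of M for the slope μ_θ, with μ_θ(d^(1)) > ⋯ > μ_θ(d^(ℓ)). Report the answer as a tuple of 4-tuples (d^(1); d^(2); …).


Via rank(M_{q-1}∘⋯∘M_p): M ≅ I[1,3], I[1,4], I[2,2], I[4,4]^2.
μ_θ-semistable layers: μ^(1)=39; μ^(2)=29; μ^(3)=19; μ^(4)=-26; μ^(5)=-31

((0, 0, 1, 0); (0, 0, 1, 1); (0, 0, 0, 2); (2, 2, 0, 0); (0, 1, 0, 0))


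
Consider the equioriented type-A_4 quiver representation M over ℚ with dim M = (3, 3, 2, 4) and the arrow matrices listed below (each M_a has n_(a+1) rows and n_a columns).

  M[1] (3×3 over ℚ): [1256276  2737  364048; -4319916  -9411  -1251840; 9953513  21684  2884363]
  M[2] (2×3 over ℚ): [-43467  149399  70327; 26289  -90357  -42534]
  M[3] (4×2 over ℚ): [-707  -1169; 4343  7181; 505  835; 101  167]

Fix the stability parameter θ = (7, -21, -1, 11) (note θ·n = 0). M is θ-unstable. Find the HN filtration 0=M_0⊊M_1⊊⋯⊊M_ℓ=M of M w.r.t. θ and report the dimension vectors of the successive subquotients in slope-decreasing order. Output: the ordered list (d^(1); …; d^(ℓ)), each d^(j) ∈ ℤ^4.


Barcode: M ≅ I[1,1], I[1,2], I[1,4], I[2,3], I[4,4]^3. HN layers by μ_θ (5 steps, strictly decreasing):
  μ^(1)=11; μ^(2)=7; μ^(3)=-1; μ^(4)=-7; μ^(5)=-21

((0, 0, 0, 4); (1, 0, 0, 0); (0, 0, 2, 0); (2, 2, 0, 0); (0, 1, 0, 0))


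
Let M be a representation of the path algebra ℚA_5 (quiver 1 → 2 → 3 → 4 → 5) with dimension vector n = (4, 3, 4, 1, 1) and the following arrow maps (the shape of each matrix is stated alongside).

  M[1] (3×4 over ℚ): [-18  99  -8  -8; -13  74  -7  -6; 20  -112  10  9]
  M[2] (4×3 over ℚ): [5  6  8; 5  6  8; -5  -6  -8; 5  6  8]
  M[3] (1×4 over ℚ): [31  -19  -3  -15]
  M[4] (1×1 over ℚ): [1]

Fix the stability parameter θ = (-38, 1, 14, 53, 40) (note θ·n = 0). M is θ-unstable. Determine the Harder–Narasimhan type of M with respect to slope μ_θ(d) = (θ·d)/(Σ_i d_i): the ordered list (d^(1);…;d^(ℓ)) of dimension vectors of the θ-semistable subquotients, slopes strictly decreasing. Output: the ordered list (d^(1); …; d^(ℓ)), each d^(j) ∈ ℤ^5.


Interval decomposition of M: I[1,1], I[1,2]^2, I[1,3], I[3,3]^2, I[3,5].
HN type (ℓ=4): μ^(1)=93/2; μ^(2)=14; μ^(3)=1; μ^(4)=-38

((0, 0, 0, 1, 1); (0, 0, 4, 0, 0); (0, 3, 0, 0, 0); (4, 0, 0, 0, 0))


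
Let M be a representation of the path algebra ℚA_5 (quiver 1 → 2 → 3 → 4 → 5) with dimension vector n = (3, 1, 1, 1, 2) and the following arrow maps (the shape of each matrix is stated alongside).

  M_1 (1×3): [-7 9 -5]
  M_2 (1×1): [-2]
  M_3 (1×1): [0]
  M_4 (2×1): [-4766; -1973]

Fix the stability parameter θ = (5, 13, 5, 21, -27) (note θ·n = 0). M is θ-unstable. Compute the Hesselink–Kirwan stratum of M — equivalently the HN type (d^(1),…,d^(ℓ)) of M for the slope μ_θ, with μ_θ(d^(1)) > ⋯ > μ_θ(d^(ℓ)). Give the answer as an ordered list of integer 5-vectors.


Interval decomposition of M: I[1,1]^2, I[1,3], I[4,5], I[5,5].
HN type (ℓ=4): μ^(1)=9; μ^(2)=5; μ^(3)=-3; μ^(4)=-27

((0, 1, 1, 0, 0); (3, 0, 0, 0, 0); (0, 0, 0, 1, 1); (0, 0, 0, 0, 1))


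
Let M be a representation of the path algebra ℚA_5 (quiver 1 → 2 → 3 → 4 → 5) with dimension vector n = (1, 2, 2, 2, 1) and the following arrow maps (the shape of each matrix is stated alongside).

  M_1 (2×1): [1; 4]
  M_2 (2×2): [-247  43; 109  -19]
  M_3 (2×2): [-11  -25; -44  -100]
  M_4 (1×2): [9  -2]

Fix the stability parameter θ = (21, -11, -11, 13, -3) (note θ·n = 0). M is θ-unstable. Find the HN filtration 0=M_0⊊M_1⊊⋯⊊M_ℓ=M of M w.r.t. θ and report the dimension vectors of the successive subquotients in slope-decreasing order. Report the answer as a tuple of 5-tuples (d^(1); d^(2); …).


Via rank(M_{q-1}∘⋯∘M_p): M ≅ I[1,3], I[2,5], I[4,4].
μ_θ-semistable layers: μ^(1)=13; μ^(2)=5; μ^(3)=-1/3; μ^(4)=-11

((0, 0, 0, 1, 0); (0, 0, 0, 1, 1); (1, 1, 1, 0, 0); (0, 1, 1, 0, 0))


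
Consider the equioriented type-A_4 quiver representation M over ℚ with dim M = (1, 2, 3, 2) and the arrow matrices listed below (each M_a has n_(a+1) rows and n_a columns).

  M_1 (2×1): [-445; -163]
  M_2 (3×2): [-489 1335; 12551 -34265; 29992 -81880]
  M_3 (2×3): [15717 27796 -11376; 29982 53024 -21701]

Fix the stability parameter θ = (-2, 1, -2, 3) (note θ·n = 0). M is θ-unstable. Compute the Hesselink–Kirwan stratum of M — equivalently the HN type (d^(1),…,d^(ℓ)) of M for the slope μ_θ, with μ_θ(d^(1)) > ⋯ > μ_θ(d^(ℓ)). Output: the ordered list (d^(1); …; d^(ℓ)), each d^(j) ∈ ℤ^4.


Via rank(M_{q-1}∘⋯∘M_p): M ≅ I[1,2], I[2,4], I[3,3], I[3,4].
μ_θ-semistable layers: μ^(1)=3; μ^(2)=1; μ^(3)=-1/2; μ^(4)=-2

((0, 0, 0, 2); (0, 1, 0, 0); (0, 1, 1, 0); (1, 0, 2, 0))


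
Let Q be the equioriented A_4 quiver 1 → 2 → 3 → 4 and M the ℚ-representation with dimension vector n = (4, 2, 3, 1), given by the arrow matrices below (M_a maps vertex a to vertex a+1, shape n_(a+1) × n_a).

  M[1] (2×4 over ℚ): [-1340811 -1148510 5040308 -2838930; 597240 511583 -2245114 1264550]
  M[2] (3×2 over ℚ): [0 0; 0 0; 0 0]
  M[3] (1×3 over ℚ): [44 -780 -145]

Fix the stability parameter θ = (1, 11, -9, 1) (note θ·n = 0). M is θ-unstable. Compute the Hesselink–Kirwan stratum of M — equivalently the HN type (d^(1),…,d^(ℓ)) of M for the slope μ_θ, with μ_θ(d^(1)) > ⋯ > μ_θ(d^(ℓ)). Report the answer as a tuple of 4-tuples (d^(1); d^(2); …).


Interval decomposition of M: I[1,1]^2, I[1,2]^2, I[3,3]^2, I[3,4].
HN type (ℓ=3): μ^(1)=11; μ^(2)=1; μ^(3)=-9

((0, 2, 0, 0); (4, 0, 0, 1); (0, 0, 3, 0))


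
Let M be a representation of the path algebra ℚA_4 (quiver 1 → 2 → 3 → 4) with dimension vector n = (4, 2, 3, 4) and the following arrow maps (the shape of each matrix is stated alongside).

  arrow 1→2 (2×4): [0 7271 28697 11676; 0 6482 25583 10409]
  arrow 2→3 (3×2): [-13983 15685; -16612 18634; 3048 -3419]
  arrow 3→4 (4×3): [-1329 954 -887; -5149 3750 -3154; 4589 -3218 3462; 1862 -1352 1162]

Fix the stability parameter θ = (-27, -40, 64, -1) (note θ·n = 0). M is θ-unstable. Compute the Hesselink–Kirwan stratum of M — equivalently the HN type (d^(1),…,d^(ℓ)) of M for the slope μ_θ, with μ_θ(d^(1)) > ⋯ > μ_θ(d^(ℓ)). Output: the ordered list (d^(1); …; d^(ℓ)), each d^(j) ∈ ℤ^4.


Via rank(M_{q-1}∘⋯∘M_p): M ≅ I[1,1]^2, I[1,4]^2, I[3,4], I[4,4].
μ_θ-semistable layers: μ^(1)=63/2; μ^(2)=-1; μ^(3)=-27; μ^(4)=-67/2

((0, 0, 3, 3); (0, 0, 0, 1); (2, 0, 0, 0); (2, 2, 0, 0))


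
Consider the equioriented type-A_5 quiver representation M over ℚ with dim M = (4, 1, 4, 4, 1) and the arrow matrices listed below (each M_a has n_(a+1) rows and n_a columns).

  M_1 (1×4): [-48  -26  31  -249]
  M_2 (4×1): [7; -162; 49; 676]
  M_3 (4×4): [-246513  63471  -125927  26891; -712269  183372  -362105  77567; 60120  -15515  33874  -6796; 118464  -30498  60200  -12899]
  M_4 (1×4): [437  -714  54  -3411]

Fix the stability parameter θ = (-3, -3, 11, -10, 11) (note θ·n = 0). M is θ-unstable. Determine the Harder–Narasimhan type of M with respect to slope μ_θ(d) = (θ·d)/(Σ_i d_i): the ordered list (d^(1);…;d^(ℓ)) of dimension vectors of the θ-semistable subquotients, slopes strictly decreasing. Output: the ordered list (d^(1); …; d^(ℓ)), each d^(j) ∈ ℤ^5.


Interval decomposition of M: I[1,1]^3, I[1,3], I[3,4]^2, I[3,5], I[4,4].
HN type (ℓ=4): μ^(1)=11; μ^(2)=1/2; μ^(3)=-3; μ^(4)=-10

((0, 0, 1, 0, 1); (0, 0, 3, 3, 0); (4, 1, 0, 0, 0); (0, 0, 0, 1, 0))


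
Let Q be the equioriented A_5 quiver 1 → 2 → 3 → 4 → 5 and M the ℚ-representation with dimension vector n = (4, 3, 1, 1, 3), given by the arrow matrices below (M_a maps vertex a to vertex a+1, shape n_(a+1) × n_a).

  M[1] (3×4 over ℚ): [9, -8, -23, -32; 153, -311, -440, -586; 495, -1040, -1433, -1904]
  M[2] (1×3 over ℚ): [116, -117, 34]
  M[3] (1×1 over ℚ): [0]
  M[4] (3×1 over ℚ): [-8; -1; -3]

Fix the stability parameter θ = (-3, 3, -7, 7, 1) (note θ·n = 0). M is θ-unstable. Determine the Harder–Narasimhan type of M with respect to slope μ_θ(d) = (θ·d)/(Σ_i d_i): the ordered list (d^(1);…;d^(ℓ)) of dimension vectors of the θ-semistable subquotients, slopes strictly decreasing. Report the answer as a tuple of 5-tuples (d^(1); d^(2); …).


Via rank(M_{q-1}∘⋯∘M_p): M ≅ I[1,1]^2, I[1,2], I[1,3], I[2,2], I[4,5], I[5,5]^2.
μ_θ-semistable layers: μ^(1)=4; μ^(2)=3; μ^(3)=1; μ^(4)=-2; μ^(5)=-3

((0, 0, 0, 1, 1); (0, 2, 0, 0, 0); (0, 0, 0, 0, 2); (0, 1, 1, 0, 0); (4, 0, 0, 0, 0))


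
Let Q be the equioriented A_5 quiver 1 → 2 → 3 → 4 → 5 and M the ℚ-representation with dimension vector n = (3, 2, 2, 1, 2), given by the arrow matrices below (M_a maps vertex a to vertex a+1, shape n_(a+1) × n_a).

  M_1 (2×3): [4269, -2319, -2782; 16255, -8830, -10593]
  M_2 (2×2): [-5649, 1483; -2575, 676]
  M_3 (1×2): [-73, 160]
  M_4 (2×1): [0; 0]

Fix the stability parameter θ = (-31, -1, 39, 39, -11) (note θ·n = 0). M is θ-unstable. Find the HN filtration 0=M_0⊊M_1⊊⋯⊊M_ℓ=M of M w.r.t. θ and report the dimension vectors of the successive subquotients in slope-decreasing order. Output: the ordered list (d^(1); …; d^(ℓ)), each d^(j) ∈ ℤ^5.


Interval decomposition of M: I[1,1], I[1,3], I[1,4], I[5,5]^2.
HN type (ℓ=4): μ^(1)=39; μ^(2)=-1; μ^(3)=-11; μ^(4)=-31

((0, 0, 2, 1, 0); (0, 2, 0, 0, 0); (0, 0, 0, 0, 2); (3, 0, 0, 0, 0))


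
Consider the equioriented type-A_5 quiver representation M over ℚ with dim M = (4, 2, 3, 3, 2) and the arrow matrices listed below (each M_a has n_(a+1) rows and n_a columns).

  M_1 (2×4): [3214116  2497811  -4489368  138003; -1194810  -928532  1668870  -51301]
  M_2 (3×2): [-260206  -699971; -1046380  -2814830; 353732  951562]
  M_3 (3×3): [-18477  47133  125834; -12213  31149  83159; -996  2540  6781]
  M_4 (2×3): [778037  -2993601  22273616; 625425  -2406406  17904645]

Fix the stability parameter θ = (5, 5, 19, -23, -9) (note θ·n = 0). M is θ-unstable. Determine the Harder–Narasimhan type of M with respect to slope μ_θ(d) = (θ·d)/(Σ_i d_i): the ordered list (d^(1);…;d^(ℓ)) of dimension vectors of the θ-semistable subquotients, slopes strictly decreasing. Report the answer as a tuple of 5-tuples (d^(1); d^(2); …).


Via rank(M_{q-1}∘⋯∘M_p): M ≅ I[1,1]^2, I[1,2], I[1,5], I[3,3], I[3,5], I[4,4].
μ_θ-semistable layers: μ^(1)=19; μ^(2)=5; μ^(3)=-3/5; μ^(4)=-13/3; μ^(5)=-23

((0, 0, 1, 0, 0); (3, 1, 0, 0, 0); (1, 1, 1, 1, 1); (0, 0, 1, 1, 1); (0, 0, 0, 1, 0))


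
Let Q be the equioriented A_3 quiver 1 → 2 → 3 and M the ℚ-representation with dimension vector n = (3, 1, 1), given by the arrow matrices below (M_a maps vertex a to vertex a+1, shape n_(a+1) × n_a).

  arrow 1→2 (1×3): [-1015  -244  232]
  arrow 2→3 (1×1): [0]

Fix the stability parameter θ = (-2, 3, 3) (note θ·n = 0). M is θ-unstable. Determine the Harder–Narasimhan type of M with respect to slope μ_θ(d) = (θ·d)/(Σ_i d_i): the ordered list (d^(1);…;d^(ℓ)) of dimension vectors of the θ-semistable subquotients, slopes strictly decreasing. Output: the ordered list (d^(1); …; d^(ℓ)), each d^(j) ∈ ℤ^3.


Interval decomposition of M: I[1,1]^2, I[1,2], I[3,3].
HN type (ℓ=2): μ^(1)=3; μ^(2)=-2

((0, 1, 1); (3, 0, 0))


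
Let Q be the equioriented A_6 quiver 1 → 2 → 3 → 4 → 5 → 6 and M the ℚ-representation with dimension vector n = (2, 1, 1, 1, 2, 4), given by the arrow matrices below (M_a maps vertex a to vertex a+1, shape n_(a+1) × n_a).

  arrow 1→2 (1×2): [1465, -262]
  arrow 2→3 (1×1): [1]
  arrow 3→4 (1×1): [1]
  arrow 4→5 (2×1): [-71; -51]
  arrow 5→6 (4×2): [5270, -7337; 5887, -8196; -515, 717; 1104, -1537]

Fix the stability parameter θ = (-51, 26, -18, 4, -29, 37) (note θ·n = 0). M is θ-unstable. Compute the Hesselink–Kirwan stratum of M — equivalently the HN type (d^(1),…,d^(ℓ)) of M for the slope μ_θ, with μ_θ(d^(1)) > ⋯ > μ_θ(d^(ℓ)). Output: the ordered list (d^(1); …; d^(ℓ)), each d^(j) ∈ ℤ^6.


Interval decomposition of M: I[1,1], I[1,6], I[5,6], I[6,6]^2.
HN type (ℓ=4): μ^(1)=37; μ^(2)=-17/4; μ^(3)=-29; μ^(4)=-51

((0, 0, 0, 0, 0, 4); (0, 1, 1, 1, 1, 0); (0, 0, 0, 0, 1, 0); (2, 0, 0, 0, 0, 0))


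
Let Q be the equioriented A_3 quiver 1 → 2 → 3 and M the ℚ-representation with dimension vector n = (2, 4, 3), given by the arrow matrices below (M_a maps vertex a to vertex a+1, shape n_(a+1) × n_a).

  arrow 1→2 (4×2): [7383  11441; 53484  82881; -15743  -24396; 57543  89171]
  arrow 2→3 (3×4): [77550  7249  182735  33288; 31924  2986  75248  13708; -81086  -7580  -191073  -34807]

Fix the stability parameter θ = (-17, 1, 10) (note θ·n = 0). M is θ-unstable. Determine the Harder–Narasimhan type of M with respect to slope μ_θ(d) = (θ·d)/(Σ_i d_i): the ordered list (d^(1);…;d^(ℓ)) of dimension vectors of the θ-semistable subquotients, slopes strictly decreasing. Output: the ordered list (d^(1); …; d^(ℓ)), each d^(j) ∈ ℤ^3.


Barcode: M ≅ I[1,3]^2, I[2,2], I[2,3]. HN layers by μ_θ (3 steps, strictly decreasing):
  μ^(1)=10; μ^(2)=1; μ^(3)=-17

((0, 0, 3); (0, 4, 0); (2, 0, 0))


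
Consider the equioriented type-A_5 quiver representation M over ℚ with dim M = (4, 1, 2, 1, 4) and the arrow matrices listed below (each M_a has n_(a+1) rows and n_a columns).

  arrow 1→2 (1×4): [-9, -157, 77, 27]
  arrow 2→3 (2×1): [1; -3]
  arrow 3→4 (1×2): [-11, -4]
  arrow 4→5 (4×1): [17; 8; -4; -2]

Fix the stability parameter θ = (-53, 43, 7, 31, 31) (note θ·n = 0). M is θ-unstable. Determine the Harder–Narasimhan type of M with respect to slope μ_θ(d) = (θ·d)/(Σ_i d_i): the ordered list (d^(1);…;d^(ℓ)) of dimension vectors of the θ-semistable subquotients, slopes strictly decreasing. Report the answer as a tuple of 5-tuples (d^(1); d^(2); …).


Interval decomposition of M: I[1,1]^3, I[1,5], I[3,3], I[5,5]^3.
HN type (ℓ=4): μ^(1)=31; μ^(2)=25; μ^(3)=7; μ^(4)=-53

((0, 0, 0, 1, 4); (0, 1, 1, 0, 0); (0, 0, 1, 0, 0); (4, 0, 0, 0, 0))


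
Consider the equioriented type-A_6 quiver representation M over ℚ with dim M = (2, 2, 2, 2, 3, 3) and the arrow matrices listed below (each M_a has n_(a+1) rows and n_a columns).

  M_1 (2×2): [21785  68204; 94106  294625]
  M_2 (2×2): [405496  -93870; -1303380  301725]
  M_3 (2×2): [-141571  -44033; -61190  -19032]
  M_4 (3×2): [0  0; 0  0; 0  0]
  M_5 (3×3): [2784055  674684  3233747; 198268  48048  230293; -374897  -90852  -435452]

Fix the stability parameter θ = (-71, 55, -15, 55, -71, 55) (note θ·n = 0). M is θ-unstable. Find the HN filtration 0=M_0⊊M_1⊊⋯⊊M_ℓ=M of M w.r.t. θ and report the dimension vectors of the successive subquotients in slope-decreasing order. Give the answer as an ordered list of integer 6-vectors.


Barcode: M ≅ I[1,2], I[1,4], I[3,4], I[5,5], I[5,6]^2, I[6,6]. HN layers by μ_θ (4 steps, strictly decreasing):
  μ^(1)=55; μ^(2)=20; μ^(3)=-15; μ^(4)=-71

((0, 1, 0, 2, 0, 3); (0, 1, 1, 0, 0, 0); (0, 0, 1, 0, 0, 0); (2, 0, 0, 0, 3, 0))


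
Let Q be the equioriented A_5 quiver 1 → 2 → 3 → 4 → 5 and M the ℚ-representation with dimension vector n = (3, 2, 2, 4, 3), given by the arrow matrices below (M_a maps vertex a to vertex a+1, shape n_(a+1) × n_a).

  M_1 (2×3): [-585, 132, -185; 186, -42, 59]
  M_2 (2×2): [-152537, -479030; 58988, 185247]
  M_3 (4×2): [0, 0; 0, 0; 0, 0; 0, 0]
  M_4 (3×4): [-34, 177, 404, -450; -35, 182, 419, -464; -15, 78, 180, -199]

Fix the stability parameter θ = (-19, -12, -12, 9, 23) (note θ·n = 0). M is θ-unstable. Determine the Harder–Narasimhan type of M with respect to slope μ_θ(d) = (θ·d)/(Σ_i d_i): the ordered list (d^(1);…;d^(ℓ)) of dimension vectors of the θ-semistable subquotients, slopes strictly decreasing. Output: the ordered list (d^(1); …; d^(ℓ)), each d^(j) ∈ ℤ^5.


Interval decomposition of M: I[1,1], I[1,3]^2, I[4,4], I[4,5]^3.
HN type (ℓ=4): μ^(1)=23; μ^(2)=9; μ^(3)=-12; μ^(4)=-19

((0, 0, 0, 0, 3); (0, 0, 0, 4, 0); (0, 2, 2, 0, 0); (3, 0, 0, 0, 0))


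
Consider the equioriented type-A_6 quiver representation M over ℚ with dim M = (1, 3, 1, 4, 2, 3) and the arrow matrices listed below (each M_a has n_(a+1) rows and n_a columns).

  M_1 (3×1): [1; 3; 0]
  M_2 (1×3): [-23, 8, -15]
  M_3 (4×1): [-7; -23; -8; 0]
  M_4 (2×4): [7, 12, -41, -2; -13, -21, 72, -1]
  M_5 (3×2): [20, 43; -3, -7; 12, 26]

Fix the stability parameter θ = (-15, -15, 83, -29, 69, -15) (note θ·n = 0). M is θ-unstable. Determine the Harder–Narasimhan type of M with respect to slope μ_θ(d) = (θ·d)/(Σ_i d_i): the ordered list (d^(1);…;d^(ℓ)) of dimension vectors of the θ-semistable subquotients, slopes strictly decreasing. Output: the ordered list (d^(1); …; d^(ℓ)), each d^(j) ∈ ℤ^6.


Interval decomposition of M: I[1,6], I[2,2]^2, I[4,4]^2, I[4,6], I[6,6].
HN type (ℓ=3): μ^(1)=27; μ^(2)=-15; μ^(3)=-29

((0, 0, 1, 1, 2, 2); (1, 3, 0, 0, 0, 1); (0, 0, 0, 3, 0, 0))


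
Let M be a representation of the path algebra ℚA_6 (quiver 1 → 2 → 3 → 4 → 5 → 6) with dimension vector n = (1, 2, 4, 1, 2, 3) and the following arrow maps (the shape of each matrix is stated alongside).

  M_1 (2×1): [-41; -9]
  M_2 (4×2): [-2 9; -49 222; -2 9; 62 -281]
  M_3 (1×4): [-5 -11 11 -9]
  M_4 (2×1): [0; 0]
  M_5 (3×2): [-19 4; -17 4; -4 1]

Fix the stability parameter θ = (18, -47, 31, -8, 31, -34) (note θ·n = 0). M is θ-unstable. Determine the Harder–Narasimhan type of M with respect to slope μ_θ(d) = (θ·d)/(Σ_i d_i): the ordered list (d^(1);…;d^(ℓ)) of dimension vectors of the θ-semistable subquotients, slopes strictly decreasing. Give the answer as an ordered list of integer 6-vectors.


Via rank(M_{q-1}∘⋯∘M_p): M ≅ I[1,4], I[2,3], I[3,3]^2, I[5,6]^2, I[6,6].
μ_θ-semistable layers: μ^(1)=31; μ^(2)=23/2; μ^(3)=-3/2; μ^(4)=-29/2; μ^(5)=-34; μ^(6)=-47

((0, 0, 3, 0, 0, 0); (0, 0, 1, 1, 0, 0); (0, 0, 0, 0, 2, 2); (1, 1, 0, 0, 0, 0); (0, 0, 0, 0, 0, 1); (0, 1, 0, 0, 0, 0))


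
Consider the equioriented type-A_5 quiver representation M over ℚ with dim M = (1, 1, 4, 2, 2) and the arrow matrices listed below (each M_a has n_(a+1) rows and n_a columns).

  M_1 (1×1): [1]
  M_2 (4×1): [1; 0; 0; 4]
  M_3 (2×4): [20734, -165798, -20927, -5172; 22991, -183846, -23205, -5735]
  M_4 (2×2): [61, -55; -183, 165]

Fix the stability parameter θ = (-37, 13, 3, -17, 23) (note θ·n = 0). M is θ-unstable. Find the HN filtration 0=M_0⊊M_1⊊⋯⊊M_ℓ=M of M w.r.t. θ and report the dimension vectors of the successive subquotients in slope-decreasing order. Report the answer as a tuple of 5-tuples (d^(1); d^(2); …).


Interval decomposition of M: I[1,5], I[3,3]^2, I[3,4], I[5,5].
HN type (ℓ=5): μ^(1)=23; μ^(2)=3; μ^(3)=-1/3; μ^(4)=-7; μ^(5)=-37

((0, 0, 0, 0, 2); (0, 0, 2, 0, 0); (0, 1, 1, 1, 0); (0, 0, 1, 1, 0); (1, 0, 0, 0, 0))


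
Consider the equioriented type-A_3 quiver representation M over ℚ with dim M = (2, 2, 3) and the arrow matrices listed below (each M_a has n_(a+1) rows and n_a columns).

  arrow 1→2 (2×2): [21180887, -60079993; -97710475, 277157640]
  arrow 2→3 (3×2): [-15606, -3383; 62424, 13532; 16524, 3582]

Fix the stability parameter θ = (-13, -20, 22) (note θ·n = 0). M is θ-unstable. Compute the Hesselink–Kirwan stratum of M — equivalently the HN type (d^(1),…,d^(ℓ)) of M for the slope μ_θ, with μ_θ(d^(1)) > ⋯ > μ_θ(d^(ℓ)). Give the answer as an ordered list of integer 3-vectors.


Interval decomposition of M: I[1,2], I[1,3], I[3,3]^2.
HN type (ℓ=2): μ^(1)=22; μ^(2)=-33/2

((0, 0, 3); (2, 2, 0))


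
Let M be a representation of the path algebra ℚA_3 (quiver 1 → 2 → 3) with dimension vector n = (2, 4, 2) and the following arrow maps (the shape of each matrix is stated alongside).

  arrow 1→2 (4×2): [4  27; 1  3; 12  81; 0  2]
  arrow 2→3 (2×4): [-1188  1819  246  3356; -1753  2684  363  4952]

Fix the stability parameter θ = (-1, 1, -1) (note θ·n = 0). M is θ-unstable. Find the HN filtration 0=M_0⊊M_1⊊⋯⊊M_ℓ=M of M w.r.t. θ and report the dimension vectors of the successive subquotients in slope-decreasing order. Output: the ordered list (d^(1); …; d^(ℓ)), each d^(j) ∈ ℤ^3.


Barcode: M ≅ I[1,2], I[1,3], I[2,2], I[2,3]. HN layers by μ_θ (3 steps, strictly decreasing):
  μ^(1)=1; μ^(2)=0; μ^(3)=-1

((0, 2, 0); (0, 2, 2); (2, 0, 0))


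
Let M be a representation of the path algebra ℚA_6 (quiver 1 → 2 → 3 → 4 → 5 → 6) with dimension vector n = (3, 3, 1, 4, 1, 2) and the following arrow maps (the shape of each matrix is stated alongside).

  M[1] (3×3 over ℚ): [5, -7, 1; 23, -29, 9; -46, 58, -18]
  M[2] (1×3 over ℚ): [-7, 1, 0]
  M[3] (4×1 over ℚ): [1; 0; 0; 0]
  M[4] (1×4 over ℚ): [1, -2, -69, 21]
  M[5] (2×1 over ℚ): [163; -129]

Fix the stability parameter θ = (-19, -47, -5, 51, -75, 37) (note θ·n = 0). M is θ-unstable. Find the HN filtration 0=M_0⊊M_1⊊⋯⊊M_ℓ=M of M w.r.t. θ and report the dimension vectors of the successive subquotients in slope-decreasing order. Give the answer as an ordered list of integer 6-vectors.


Barcode: M ≅ I[1,1], I[1,2], I[1,6], I[2,2], I[4,4]^3, I[6,6]. HN layers by μ_θ (6 steps, strictly decreasing):
  μ^(1)=51; μ^(2)=37; μ^(3)=-29/3; μ^(4)=-19; μ^(5)=-33; μ^(6)=-47

((0, 0, 0, 3, 0, 0); (0, 0, 0, 0, 0, 2); (0, 0, 1, 1, 1, 0); (1, 0, 0, 0, 0, 0); (2, 2, 0, 0, 0, 0); (0, 1, 0, 0, 0, 0))


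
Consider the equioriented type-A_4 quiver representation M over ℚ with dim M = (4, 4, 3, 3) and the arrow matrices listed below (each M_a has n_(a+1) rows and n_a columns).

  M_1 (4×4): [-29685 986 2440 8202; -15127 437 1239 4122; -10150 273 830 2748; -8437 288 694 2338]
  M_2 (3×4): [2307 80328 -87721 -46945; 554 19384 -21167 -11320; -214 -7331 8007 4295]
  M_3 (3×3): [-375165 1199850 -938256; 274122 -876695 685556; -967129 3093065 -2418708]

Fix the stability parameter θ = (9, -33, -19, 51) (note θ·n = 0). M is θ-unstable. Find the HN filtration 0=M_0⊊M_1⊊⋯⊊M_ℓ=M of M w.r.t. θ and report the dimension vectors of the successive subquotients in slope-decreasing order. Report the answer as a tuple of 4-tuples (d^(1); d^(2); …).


Barcode: M ≅ I[1,1], I[1,2], I[1,4]^2, I[2,3], I[4,4]. HN layers by μ_θ (6 steps, strictly decreasing):
  μ^(1)=51; μ^(2)=9; μ^(3)=-12; μ^(4)=-43/3; μ^(5)=-19; μ^(6)=-33

((0, 0, 0, 3); (1, 0, 0, 0); (1, 1, 0, 0); (2, 2, 2, 0); (0, 0, 1, 0); (0, 1, 0, 0))
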